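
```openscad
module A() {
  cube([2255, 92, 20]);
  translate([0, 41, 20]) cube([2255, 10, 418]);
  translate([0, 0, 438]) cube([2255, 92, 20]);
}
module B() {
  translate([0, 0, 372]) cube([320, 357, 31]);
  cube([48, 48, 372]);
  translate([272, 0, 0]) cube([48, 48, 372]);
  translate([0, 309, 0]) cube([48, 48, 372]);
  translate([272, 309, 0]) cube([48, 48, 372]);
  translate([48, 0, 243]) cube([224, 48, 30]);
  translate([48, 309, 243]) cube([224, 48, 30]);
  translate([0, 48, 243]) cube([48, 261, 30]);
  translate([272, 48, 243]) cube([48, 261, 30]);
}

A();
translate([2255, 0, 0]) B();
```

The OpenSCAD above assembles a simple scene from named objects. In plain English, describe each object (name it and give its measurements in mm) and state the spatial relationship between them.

A is an I-beam lying along x, 2255 mm long. Overall section height 458 mm. Two flanges 92 mm wide (y) and 20 mm thick, one on the floor and one at the top; a web 10 mm thick runs between them, centred on the flange width.

B is a simple wooden stool: a rectangular seat 320 mm (x) by 357 mm (y), 31 mm thick, top face at z = 403 mm, on four square legs, each 48×48 mm in cross-section. The legs rest on z = 0, each flush with a corner of the seat. Four stretchers, 48 mm wide and 30 mm tall, connect adjacent legs with their undersides at z = 243 mm, each running between the inner faces of the legs it joins and aligned with the legs' outer faces on the other axis.

The stool is against the I-beam's +x side, with their −y faces flush.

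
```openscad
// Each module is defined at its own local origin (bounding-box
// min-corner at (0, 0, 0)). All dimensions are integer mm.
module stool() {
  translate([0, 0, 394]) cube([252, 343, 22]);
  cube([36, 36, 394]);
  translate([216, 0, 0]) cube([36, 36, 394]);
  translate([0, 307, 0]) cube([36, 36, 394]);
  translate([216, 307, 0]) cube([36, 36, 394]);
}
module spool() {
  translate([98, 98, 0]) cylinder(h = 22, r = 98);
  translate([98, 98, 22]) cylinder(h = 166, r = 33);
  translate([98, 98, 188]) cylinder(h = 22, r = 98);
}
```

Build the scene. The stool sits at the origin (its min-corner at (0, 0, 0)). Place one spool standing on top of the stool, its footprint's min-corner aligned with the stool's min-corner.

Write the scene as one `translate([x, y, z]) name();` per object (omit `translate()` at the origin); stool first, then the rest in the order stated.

stool();
translate([0, 0, 416]) spool();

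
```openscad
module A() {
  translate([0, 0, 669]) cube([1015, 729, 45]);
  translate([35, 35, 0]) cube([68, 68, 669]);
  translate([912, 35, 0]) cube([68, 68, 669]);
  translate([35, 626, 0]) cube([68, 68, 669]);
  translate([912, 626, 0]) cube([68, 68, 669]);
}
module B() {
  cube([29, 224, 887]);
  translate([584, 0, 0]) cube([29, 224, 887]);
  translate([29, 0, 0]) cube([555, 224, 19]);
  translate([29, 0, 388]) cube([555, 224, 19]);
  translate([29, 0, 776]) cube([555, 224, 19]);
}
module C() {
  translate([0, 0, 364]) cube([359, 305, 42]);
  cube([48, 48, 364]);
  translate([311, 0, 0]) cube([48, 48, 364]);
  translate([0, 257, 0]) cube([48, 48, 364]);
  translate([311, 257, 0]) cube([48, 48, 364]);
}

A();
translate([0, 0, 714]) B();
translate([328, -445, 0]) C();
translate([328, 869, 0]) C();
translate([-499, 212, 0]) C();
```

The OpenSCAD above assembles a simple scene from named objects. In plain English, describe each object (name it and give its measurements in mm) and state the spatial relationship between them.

A is a rectangular dining table. The top is 1015×729×45 mm with its upper surface at z = 714 mm. It stands on four 68×68 mm square legs, each inset 35 mm from the nearest pair of top edges, running from the floor to the underside of the top.

B is an open bookshelf. Two side panels, each 29 mm thick, 224 mm deep and 887 mm tall, stand 613 mm apart (outside-to-outside). Between them sit 3 shelves, each 19 mm thick and 224 mm deep, spanning the full gap between the sides. The bottom shelf rests on the floor (its underside at z = 0) and the clear gap between one shelf's top and the next shelf's underside is 369 mm.

C is a four-legged stool. The seat is a 359×305×42 mm slab whose top surface is at z = 406 mm; four square legs, each 48×48 mm in cross-section, run from the floor (z = 0) to the underside of the seat, each flush with a corner of the seat.

The bookshelf is on top of the table. Three stools sit around the table at the −y, +y, −x sides.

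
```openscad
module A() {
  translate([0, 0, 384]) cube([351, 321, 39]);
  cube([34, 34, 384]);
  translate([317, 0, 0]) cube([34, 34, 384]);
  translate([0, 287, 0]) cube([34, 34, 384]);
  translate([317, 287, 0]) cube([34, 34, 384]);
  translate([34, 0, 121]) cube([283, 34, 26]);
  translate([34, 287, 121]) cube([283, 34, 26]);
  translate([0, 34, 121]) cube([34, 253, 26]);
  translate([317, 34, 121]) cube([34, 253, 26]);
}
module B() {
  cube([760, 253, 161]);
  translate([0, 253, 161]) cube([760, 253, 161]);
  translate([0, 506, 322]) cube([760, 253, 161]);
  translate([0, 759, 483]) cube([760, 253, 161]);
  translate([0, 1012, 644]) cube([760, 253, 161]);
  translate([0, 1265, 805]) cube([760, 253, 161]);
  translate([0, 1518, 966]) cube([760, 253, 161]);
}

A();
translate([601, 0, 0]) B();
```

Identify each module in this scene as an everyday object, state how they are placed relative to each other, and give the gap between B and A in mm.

The staircase's nearest face is 250 mm from the stool's +x face.

A is a stool. B is a staircase. The staircase is on the floor beside the stool on its +x side. The gap between the staircase and the stool is 250 mm.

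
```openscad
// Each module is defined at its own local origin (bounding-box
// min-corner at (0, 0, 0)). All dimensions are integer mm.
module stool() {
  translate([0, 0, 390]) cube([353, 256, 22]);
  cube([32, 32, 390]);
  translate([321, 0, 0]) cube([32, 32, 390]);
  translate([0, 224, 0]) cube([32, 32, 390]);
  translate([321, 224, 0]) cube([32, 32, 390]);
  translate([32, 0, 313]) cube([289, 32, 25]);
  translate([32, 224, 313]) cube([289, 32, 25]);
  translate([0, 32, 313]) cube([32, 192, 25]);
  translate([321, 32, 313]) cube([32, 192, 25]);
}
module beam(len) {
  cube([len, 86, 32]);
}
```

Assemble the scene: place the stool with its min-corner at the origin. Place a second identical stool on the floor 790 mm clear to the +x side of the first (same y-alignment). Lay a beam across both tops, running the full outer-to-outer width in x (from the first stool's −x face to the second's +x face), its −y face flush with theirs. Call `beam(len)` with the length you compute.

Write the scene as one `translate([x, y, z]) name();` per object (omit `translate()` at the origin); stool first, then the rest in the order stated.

stool();
translate([1143, 0, 0]) stool();
translate([0, 0, 412]) beam(1496);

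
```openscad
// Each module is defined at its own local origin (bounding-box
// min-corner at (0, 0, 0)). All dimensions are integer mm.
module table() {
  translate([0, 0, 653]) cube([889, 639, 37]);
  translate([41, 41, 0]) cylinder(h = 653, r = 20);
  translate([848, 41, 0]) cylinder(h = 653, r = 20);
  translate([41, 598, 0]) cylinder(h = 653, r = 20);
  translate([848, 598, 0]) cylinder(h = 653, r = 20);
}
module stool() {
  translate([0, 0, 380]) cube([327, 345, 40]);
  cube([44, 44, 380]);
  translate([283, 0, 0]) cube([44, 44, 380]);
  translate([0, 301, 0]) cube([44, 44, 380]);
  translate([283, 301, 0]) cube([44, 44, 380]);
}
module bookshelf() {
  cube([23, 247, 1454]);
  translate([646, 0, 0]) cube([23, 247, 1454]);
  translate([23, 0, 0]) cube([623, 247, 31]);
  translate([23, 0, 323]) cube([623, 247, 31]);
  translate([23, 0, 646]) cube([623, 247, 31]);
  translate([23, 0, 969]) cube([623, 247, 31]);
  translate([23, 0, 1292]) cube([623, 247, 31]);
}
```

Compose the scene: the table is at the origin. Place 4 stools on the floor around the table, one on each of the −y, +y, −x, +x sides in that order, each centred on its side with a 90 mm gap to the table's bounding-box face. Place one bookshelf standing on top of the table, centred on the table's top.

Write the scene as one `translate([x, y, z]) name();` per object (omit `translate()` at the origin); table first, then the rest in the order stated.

table();
translate([281, -435, 0]) stool();
translate([281, 729, 0]) stool();
translate([-417, 147, 0]) stool();
translate([979, 147, 0]) stool();
translate([110, 196, 690]) bookshelf();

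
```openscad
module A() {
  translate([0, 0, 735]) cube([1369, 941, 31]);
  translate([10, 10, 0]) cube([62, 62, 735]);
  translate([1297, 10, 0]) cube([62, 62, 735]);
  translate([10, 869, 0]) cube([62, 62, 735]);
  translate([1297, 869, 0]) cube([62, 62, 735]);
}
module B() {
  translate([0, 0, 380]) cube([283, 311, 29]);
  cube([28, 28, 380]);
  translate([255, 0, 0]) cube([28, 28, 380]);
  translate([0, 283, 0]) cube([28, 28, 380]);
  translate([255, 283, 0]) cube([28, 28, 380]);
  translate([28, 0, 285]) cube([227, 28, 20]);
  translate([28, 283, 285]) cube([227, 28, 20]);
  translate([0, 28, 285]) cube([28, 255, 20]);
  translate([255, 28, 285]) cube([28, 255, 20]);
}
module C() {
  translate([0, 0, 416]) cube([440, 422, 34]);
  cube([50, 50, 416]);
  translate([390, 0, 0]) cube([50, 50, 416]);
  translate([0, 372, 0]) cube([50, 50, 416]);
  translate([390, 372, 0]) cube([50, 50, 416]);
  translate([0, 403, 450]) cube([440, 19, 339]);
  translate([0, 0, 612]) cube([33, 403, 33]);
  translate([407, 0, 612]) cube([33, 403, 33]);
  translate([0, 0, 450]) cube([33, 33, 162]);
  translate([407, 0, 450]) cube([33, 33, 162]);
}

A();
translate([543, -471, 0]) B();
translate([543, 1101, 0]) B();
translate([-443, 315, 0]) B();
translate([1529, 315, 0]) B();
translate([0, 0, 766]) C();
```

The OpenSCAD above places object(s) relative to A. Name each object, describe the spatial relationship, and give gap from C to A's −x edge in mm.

A is a table. B is a stool. C is a chair. Four stools sit around the table at the −y, +y, −x, +x sides. The chair is on top of the table. The gap from the chair to the table's −x edge is 0 mm.

The chair's min-x is at 0; the table's min-x is 0; gap = 0 mm.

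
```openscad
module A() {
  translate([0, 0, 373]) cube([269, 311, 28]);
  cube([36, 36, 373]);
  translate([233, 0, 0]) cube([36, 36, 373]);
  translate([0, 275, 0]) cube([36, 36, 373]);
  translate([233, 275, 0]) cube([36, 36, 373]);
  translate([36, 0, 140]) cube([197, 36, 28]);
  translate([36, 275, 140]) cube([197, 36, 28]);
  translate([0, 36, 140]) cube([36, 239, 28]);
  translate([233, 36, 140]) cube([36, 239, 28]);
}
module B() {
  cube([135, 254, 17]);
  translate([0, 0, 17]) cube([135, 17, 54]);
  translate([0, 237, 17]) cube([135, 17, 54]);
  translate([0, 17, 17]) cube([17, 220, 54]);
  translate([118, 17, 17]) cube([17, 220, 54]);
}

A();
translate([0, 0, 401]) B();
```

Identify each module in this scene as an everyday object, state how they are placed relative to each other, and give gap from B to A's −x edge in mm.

A is a stool. B is an open box. The open box is on top of the stool. The gap from the open box to the stool's −x edge is 0 mm.

The open box's min-x is at 0; the stool's min-x is 0; gap = 0 mm.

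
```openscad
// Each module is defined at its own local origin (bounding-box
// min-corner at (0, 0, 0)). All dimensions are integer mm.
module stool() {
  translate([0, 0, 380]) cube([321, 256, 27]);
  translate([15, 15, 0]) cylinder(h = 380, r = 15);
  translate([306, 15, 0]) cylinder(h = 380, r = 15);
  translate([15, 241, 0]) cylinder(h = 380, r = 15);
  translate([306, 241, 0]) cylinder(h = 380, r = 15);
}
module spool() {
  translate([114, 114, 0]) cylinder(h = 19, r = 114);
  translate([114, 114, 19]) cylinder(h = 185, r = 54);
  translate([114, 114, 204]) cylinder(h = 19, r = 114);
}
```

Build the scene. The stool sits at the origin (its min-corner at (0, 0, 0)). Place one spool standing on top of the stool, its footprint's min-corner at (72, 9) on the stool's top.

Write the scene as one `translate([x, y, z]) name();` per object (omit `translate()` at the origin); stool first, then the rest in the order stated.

stool();
translate([72, 9, 407]) spool();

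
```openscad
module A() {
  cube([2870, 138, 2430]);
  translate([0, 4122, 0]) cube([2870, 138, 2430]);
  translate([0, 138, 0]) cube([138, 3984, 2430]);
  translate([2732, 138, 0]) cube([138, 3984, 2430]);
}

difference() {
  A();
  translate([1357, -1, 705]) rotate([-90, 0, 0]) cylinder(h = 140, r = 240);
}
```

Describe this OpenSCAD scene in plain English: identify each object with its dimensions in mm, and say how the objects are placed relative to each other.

A is a box-shaped house frame (walls only): outside footprint 2870×4260 mm, wall height 2430 mm, wall thickness 138 mm. The two y-facing walls run the full x-width; the two x-facing walls fit between the inner faces of the y-facing walls.

The house frame has a circular hole of radius 240 mm through its front wall, centred at (x = 1357, z = 705).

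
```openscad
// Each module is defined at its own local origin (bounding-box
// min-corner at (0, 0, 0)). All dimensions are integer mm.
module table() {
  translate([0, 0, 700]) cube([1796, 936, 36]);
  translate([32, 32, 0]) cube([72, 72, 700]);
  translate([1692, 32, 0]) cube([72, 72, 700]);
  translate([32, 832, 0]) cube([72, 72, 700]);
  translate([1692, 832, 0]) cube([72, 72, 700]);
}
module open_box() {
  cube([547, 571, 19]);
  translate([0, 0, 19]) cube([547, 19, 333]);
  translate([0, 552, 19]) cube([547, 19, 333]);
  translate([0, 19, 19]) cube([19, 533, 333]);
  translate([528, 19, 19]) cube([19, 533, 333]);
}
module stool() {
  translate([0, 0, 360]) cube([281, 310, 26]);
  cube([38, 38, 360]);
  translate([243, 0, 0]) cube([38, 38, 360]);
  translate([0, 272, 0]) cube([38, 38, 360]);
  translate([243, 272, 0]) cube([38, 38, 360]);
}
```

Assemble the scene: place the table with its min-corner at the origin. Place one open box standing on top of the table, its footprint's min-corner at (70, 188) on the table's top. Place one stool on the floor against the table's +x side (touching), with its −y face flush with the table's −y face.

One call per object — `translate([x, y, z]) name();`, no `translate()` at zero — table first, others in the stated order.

table();
translate([70, 188, 736]) open_box();
translate([1796, 0, 0]) stool();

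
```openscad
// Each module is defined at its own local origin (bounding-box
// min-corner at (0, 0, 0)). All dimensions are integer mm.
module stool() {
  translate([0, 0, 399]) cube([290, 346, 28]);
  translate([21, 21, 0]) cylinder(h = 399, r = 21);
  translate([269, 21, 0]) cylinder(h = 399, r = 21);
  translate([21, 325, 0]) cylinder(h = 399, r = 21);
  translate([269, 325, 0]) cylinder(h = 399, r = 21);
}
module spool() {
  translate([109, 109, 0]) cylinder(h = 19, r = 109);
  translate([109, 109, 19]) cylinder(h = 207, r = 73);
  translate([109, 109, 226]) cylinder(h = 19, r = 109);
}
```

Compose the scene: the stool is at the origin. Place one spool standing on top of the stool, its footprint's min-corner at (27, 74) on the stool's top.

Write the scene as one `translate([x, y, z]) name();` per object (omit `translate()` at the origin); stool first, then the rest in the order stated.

stool();
translate([27, 74, 427]) spool();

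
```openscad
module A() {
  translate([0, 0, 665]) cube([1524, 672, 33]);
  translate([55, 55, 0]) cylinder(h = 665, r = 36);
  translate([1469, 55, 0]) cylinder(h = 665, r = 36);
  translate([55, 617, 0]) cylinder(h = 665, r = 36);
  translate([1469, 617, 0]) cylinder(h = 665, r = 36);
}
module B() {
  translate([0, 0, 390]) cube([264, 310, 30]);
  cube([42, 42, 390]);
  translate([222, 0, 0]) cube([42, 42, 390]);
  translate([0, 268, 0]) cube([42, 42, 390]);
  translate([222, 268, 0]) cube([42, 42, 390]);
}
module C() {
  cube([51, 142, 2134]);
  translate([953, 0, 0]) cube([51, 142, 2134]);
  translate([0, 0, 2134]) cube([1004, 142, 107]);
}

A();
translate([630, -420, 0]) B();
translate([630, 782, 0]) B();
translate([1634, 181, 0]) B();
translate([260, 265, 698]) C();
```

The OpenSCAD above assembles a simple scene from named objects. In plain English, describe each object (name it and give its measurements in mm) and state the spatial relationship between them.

A is a rectangular dining table. The top is 1524×672×33 mm with its upper surface at z = 698 mm. It stands on four round legs of 72 mm diameter, each leg's bounding box inset 19 mm from the nearest pair of top edges, running from the floor to the underside of the top.

B is a four-legged stool. The seat is 264×310 mm, 30 mm thick, top at z = 420 mm. It stands on four square legs, each 42×42 mm in cross-section, from z = 0 to the seat underside, each flush with a corner of the seat.

C is a door frame. The clear opening is 902 mm wide and 2134 mm high. Two 51 mm wide jambs, 142 mm deep, stand either side of the opening from the floor to the top of the opening. A 107 mm thick head sits across the top of both jambs, spanning the full outside width of the frame.

Three stools sit around the table at the −y, +y, +x sides. The door frame is on top of the table, centred.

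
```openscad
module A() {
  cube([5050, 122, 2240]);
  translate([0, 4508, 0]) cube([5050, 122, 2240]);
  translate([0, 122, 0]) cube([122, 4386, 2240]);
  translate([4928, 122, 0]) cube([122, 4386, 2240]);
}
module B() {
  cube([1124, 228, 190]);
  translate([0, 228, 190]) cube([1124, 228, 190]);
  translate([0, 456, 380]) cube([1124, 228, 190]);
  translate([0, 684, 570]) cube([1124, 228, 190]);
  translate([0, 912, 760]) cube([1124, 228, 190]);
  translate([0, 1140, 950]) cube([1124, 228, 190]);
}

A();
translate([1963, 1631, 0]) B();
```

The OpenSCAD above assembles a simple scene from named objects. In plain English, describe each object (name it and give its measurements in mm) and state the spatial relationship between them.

A is a box-shaped house frame (walls only): outside footprint 5050×4630 mm, wall height 2240 mm, wall thickness 122 mm. The two y-facing walls run the full x-width; the two x-facing walls fit between the inner faces of the y-facing walls.

B is a straight staircase of 6 solid steps. Each step is 1124 mm wide (x), 228 mm deep (y, the going) and 190 mm tall (the rise). The first step rests on the floor; each subsequent step sits one going further in +y and one rise higher in +z, directly behind and above the previous step with no overlap.

The staircase sits inside the house frame, centred.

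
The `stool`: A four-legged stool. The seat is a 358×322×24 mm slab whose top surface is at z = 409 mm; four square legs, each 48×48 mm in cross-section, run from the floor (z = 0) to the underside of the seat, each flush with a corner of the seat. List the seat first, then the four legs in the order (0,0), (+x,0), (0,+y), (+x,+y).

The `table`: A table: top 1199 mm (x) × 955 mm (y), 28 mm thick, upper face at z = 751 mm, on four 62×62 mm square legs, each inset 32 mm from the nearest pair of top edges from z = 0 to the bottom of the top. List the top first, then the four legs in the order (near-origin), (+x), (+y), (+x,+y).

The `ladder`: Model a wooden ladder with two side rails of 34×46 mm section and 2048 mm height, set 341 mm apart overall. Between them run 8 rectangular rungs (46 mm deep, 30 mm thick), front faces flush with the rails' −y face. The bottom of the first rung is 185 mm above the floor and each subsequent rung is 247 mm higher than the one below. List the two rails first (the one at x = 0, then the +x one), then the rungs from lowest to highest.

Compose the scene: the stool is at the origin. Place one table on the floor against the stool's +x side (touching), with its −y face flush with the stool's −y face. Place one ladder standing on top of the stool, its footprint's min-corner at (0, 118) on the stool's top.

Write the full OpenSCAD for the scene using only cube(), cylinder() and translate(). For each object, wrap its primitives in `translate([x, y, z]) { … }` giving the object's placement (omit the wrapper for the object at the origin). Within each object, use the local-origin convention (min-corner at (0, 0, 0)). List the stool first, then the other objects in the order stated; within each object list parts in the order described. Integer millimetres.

translate([0, 0, 385]) cube([358, 322, 24]);
cube([48, 48, 385]);
translate([310, 0, 0]) cube([48, 48, 385]);
translate([0, 274, 0]) cube([48, 48, 385]);
translate([310, 274, 0]) cube([48, 48, 385]);
translate([358, 0, 0]) {
  translate([0, 0, 723]) cube([1199, 955, 28]);
  translate([32, 32, 0]) cube([62, 62, 723]);
  translate([1105, 32, 0]) cube([62, 62, 723]);
  translate([32, 861, 0]) cube([62, 62, 723]);
  translate([1105, 861, 0]) cube([62, 62, 723]);
}
translate([0, 118, 409]) {
  cube([34, 46, 2048]);
  translate([307, 0, 0]) cube([34, 46, 2048]);
  translate([34, 0, 185]) cube([273, 46, 30]);
  translate([34, 0, 432]) cube([273, 46, 30]);
  translate([34, 0, 679]) cube([273, 46, 30]);
  translate([34, 0, 926]) cube([273, 46, 30]);
  translate([34, 0, 1173]) cube([273, 46, 30]);
  translate([34, 0, 1420]) cube([273, 46, 30]);
  translate([34, 0, 1667]) cube([273, 46, 30]);
  translate([34, 0, 1914]) cube([273, 46, 30]);
}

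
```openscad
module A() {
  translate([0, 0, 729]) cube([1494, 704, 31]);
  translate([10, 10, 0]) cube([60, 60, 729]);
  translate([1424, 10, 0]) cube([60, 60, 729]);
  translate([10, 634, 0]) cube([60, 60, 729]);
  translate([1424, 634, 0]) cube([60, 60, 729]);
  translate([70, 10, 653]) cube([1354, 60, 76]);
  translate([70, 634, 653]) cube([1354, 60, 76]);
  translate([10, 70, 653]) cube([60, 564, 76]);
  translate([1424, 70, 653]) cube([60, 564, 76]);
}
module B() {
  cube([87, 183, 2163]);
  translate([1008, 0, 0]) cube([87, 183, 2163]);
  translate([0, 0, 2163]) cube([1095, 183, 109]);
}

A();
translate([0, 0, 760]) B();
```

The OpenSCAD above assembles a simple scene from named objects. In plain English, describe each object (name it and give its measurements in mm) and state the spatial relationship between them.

A is a table: top 1494 mm (x) × 704 mm (y), 31 mm thick, upper face at z = 760 mm, on four 60×60 mm square legs, each inset 10 mm from the nearest pair of top edges, running from z = 0 to the bottom of the top. Four apron rails, 60 mm thick and 76 mm tall, run between adjacent legs with their top edges flush with the underside of the top and their outer faces flush with the legs' outer faces.

B is a rectangular door frame: two vertical jambs of 87×183 mm section, 2163 mm tall, with a clear opening 921 mm wide between their inner faces. A header 109 mm tall and 183 mm deep lies on top of the jambs and spans the full outside width.

The door frame is on top of the table.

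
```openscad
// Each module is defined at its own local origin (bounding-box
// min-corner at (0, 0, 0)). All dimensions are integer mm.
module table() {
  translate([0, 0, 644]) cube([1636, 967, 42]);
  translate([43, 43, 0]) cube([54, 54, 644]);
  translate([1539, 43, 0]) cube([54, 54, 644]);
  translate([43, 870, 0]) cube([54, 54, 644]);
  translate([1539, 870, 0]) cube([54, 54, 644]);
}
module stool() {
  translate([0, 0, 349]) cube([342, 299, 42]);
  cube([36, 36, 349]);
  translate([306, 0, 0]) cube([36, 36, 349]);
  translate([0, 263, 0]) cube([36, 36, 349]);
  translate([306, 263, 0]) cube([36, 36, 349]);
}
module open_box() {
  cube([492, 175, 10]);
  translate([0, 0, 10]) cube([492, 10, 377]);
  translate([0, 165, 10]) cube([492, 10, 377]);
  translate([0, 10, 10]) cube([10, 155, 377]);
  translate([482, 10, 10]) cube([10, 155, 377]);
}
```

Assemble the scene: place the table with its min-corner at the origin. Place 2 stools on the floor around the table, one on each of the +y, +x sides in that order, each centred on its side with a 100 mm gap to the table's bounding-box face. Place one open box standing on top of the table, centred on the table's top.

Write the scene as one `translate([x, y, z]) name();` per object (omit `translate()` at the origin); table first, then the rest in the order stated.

table();
translate([647, 1067, 0]) stool();
translate([1736, 334, 0]) stool();
translate([572, 396, 686]) open_box();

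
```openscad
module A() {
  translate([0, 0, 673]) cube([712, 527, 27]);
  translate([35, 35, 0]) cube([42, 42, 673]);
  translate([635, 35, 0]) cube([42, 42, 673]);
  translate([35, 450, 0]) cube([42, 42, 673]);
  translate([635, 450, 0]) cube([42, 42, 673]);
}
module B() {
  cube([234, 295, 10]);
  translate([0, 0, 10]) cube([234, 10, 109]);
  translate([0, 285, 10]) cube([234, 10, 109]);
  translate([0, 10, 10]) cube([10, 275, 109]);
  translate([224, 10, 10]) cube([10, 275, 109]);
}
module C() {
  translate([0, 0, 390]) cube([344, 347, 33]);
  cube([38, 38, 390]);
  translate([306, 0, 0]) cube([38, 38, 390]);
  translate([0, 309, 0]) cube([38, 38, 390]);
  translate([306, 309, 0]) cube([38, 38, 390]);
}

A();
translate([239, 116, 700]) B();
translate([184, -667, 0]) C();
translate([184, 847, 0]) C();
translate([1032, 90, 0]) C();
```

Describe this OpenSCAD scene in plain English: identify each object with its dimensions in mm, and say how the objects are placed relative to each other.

A is a table with a 712×527 mm rectangular top, 27 mm thick, top surface at z = 700 mm, supported by four 42×42 mm square legs, each inset 35 mm from the nearest pair of top edges, running from the floor.

B is an open-topped rectangular box: outside dimensions 234×295×119 mm, with a uniform wall and base thickness of 10 mm. The base is a full 234×295 slab on the floor; four walls sit on top of the base. The front and back walls (the −y and +y sides) span the full width; the two side walls fit between them.

C is a four-legged stool. The seat is a 344×347×33 mm slab whose top surface is at z = 423 mm; four square legs, each 38×38 mm in cross-section, run from the floor (z = 0) to the underside of the seat, each flush with a corner of the seat.

The open box is on top of the table, centred. Three stools sit around the table at the −y, +y, +x sides.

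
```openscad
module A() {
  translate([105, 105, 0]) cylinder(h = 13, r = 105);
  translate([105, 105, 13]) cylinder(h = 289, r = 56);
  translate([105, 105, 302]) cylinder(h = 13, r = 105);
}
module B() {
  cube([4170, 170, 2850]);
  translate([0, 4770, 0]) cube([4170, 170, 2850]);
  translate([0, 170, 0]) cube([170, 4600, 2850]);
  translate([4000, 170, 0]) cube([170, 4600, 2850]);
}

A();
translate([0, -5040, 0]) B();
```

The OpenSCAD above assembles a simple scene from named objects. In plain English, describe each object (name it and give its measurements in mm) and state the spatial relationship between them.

A is a spool: two coaxial disc flanges of radius 105 mm and thickness 13 mm, joined by a core cylinder of radius 56 mm and height 289 mm. The lower flange rests on z = 0 and the three cylinders share a vertical axis.

B is the wall frame of a small rectangular building: four walls, each 2850 mm tall and 170 mm thick, enclosing a footprint 4170 mm (x) by 4940 mm (y) outside-to-outside, with no floor or roof. The front and back walls (the −y and +y sides) span the full width; the two side walls fit between them.

The house frame is on the floor beside the spool on its −y side.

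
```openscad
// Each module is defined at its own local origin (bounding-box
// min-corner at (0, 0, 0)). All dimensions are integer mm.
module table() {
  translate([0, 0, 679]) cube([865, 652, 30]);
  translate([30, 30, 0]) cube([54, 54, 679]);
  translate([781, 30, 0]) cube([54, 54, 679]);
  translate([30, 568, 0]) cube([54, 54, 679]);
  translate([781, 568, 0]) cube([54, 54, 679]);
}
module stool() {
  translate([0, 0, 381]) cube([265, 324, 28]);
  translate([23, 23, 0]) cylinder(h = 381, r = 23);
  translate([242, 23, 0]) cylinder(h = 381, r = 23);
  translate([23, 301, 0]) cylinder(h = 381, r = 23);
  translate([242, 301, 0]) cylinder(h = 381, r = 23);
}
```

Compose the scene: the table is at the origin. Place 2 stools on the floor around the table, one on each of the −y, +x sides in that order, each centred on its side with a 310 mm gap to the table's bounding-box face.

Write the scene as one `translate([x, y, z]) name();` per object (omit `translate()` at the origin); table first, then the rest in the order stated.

table();
translate([300, -634, 0]) stool();
translate([1175, 164, 0]) stool();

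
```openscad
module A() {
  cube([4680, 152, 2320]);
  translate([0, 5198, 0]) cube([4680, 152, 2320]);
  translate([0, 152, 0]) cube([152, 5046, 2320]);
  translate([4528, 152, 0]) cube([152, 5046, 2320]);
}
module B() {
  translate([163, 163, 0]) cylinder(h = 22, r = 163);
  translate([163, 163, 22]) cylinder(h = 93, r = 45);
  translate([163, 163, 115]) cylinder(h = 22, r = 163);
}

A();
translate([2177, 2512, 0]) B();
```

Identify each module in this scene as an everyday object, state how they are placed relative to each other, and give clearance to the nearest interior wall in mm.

A is a house frame. B is a spool. The spool sits inside the house frame, centred. The clearance to the nearest interior wall is 2025 mm.

Clearances: x = 2025, y = 2360; minimum 2025 mm.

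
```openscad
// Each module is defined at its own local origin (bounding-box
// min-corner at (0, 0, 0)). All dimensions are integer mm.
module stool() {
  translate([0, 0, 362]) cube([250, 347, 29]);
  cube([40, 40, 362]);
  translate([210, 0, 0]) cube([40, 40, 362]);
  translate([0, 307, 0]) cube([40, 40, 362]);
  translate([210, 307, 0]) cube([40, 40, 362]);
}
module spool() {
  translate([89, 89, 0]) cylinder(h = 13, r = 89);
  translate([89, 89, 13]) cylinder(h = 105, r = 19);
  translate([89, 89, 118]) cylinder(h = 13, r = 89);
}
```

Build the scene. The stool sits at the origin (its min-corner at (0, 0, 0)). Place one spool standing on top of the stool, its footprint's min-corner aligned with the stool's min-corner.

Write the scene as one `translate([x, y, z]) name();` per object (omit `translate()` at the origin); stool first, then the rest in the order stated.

stool();
translate([0, 0, 391]) spool();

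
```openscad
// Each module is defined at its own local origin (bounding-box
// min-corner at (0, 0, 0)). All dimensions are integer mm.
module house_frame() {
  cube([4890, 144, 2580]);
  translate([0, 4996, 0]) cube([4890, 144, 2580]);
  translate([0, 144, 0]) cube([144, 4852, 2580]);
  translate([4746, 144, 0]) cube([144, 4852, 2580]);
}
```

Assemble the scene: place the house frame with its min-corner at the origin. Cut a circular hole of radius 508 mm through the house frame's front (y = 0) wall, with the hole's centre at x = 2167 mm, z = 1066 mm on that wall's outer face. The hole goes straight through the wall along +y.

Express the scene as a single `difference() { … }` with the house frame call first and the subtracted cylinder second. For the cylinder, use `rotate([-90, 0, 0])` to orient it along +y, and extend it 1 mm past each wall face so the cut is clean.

difference() {
  house_frame();
  translate([2167, -1, 1066]) rotate([-90, 0, 0]) cylinder(h = 146, r = 508);
}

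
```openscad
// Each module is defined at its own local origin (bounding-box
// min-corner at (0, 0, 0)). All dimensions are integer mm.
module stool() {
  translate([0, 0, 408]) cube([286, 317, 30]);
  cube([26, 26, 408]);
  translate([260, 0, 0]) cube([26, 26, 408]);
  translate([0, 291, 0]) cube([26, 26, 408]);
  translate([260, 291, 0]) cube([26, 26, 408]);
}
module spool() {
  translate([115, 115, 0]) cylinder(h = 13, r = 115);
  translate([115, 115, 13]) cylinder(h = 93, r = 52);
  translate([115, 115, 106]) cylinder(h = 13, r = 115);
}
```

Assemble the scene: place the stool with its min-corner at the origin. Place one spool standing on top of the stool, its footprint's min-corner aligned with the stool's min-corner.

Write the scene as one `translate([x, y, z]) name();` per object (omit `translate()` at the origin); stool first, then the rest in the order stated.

stool();
translate([0, 0, 438]) spool();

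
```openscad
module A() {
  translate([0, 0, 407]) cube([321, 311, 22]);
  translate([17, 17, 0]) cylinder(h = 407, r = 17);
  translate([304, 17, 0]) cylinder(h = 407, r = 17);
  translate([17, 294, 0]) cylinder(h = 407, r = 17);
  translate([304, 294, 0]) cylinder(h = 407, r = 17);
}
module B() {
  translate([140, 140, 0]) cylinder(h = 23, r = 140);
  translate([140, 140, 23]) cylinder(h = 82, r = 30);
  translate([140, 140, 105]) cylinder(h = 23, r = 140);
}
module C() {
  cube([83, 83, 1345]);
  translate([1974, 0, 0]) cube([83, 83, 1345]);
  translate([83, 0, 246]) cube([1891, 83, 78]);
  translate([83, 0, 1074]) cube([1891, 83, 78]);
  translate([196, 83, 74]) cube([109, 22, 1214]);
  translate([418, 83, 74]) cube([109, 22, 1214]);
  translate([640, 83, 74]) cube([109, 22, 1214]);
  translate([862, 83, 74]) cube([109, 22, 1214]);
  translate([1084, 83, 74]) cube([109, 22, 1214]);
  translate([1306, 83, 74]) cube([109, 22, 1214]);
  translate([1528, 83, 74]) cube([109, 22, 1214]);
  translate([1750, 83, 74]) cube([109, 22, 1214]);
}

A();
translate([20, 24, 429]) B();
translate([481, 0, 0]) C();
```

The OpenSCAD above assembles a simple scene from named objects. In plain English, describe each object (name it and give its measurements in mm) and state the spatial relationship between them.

A is a four-legged stool. The seat is 321×311 mm, 22 mm thick, top at z = 429 mm. It stands on four round legs, each 34 mm in diameter, from z = 0 to the seat underside, each leg's axis is inset half a diameter from the nearest pair of seat edges (so the leg's bounding box is flush with the corner).

B is a spool: two coaxial disc flanges of radius 140 mm and thickness 23 mm, joined by a core cylinder of radius 30 mm and height 82 mm. The lower flange rests on z = 0 and the three cylinders share a vertical axis.

C is a fence section. Two 83×83 mm posts, 1345 mm tall, stand on the floor with a clear span of 1891 mm between their inner faces. Two horizontal rails of 83×78 mm section span the gap between the posts with their undersides at z = 246 mm and z = 1074 mm, flush with the posts' −y face. 8 pickets, each 109 mm wide, 22 mm thick and 1214 mm tall, are fixed to the +y face of the rails with their bottoms at z = 74 mm, evenly spaced across the span with equal gaps (rounded down to the nearest mm) at the −x end and between each pair — any rounding remainder accumulates at the +x end.

The spool is on top of the stool. The fence section is on the floor beside the stool on its +x side.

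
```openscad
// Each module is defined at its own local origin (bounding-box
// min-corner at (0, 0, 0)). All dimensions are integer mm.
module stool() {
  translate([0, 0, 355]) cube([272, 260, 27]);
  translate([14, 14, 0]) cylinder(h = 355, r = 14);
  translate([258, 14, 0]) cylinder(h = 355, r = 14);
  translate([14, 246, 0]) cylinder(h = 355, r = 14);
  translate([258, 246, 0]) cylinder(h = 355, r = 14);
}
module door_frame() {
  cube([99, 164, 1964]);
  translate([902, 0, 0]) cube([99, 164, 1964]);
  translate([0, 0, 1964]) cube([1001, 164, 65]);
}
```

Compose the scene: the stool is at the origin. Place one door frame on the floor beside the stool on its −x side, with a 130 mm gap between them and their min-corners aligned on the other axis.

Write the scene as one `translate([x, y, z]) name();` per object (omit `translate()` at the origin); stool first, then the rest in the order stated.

stool();
translate([-1131, 0, 0]) door_frame();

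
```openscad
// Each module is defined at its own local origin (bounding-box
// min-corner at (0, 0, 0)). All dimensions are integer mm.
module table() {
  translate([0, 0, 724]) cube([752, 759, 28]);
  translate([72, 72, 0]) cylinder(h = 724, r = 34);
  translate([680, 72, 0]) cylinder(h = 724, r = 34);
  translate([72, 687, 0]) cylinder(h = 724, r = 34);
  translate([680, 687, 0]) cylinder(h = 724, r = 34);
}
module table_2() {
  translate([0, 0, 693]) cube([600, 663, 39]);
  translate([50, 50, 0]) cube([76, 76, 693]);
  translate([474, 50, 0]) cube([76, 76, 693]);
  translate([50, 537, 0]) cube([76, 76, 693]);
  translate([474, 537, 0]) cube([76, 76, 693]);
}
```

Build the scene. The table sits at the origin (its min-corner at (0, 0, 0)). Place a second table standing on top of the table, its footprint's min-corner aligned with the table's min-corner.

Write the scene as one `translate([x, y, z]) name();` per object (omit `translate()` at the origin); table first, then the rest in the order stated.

table();
translate([0, 0, 752]) table_2();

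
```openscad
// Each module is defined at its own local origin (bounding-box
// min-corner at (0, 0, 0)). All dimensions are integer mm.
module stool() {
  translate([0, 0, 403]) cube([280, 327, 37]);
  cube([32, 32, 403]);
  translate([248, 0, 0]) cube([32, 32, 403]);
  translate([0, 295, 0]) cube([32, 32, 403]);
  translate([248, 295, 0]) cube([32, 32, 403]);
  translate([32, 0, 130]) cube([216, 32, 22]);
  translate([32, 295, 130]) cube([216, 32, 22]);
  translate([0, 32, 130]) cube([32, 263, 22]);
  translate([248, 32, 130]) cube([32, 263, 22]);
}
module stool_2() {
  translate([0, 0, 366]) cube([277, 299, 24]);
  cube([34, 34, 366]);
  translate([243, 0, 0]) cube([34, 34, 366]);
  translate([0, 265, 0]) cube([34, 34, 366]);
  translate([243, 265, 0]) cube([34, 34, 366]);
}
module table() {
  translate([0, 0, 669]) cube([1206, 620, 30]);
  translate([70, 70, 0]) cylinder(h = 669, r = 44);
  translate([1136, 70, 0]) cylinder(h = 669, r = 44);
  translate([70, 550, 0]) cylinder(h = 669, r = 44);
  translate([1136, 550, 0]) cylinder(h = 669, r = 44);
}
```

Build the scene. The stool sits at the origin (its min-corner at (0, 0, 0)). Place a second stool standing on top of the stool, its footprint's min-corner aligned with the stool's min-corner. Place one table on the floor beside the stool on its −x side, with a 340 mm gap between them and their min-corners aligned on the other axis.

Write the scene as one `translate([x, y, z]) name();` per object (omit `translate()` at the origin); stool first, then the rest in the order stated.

stool();
translate([0, 0, 440]) stool_2();
translate([-1546, 0, 0]) table();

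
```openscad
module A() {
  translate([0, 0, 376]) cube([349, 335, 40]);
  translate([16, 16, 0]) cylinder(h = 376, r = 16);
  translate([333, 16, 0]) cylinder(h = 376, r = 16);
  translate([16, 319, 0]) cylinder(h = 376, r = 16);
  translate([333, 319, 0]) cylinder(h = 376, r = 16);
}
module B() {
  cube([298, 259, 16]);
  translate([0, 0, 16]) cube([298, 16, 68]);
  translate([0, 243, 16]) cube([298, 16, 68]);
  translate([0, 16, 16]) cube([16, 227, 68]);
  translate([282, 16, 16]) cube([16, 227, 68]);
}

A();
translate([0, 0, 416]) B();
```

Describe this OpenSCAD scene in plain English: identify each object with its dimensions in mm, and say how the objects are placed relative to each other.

A is a simple wooden stool: a rectangular seat 349 mm (x) by 335 mm (y), 40 mm thick, top face at z = 416 mm, on four round legs, each 32 mm in diameter. The legs rest on z = 0, each leg's axis is inset half a diameter from the nearest pair of seat edges (so the leg's bounding box is flush with the corner).

B is an open-topped rectangular box: outside dimensions 298×259×84 mm, with a uniform wall and base thickness of 16 mm. The base is a full 298×259 slab on the floor; four walls sit on top of the base. The front and back walls (the −y and +y sides) span the full width; the two side walls fit between them.

The open box is on top of the stool.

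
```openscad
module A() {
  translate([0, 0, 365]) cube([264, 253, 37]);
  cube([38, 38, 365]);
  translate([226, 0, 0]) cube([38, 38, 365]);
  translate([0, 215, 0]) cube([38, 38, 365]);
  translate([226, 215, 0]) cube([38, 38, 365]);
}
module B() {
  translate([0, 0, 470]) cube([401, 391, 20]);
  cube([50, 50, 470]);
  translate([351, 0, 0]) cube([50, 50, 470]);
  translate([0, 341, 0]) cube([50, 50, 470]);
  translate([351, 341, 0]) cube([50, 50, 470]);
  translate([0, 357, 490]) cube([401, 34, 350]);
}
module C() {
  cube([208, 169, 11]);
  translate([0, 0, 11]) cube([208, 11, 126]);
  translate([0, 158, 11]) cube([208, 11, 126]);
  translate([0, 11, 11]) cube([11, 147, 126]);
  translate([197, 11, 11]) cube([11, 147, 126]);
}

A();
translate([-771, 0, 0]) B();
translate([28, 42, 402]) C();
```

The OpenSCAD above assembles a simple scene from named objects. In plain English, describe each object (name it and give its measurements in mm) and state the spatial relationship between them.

A is a four-legged stool. The seat is a 264×253×37 mm slab whose top surface is at z = 402 mm; four square legs, each 38×38 mm in cross-section, run from the floor (z = 0) to the underside of the seat, each flush with a corner of the seat.

B is a chair. The seat is a 401×391×20 mm slab with its top at z = 490 mm, on four 50×50 mm corner legs (flush with the seat edges, standing on z = 0). A flat backrest 34 mm thick, 350 mm tall, spans the full seat width and rises from the seat top along its +y edge, rear face flush with the rear of the seat.

C is an open-topped rectangular box: outside dimensions 208×169×137 mm, with a uniform wall and base thickness of 11 mm. The base is a full 208×169 slab on the floor; four walls sit on top of the base. The front and back walls (the −y and +y sides) span the full width; the two side walls fit between them.

The chair is on the floor beside the stool on its −x side. The open box is on top of the stool, centred.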